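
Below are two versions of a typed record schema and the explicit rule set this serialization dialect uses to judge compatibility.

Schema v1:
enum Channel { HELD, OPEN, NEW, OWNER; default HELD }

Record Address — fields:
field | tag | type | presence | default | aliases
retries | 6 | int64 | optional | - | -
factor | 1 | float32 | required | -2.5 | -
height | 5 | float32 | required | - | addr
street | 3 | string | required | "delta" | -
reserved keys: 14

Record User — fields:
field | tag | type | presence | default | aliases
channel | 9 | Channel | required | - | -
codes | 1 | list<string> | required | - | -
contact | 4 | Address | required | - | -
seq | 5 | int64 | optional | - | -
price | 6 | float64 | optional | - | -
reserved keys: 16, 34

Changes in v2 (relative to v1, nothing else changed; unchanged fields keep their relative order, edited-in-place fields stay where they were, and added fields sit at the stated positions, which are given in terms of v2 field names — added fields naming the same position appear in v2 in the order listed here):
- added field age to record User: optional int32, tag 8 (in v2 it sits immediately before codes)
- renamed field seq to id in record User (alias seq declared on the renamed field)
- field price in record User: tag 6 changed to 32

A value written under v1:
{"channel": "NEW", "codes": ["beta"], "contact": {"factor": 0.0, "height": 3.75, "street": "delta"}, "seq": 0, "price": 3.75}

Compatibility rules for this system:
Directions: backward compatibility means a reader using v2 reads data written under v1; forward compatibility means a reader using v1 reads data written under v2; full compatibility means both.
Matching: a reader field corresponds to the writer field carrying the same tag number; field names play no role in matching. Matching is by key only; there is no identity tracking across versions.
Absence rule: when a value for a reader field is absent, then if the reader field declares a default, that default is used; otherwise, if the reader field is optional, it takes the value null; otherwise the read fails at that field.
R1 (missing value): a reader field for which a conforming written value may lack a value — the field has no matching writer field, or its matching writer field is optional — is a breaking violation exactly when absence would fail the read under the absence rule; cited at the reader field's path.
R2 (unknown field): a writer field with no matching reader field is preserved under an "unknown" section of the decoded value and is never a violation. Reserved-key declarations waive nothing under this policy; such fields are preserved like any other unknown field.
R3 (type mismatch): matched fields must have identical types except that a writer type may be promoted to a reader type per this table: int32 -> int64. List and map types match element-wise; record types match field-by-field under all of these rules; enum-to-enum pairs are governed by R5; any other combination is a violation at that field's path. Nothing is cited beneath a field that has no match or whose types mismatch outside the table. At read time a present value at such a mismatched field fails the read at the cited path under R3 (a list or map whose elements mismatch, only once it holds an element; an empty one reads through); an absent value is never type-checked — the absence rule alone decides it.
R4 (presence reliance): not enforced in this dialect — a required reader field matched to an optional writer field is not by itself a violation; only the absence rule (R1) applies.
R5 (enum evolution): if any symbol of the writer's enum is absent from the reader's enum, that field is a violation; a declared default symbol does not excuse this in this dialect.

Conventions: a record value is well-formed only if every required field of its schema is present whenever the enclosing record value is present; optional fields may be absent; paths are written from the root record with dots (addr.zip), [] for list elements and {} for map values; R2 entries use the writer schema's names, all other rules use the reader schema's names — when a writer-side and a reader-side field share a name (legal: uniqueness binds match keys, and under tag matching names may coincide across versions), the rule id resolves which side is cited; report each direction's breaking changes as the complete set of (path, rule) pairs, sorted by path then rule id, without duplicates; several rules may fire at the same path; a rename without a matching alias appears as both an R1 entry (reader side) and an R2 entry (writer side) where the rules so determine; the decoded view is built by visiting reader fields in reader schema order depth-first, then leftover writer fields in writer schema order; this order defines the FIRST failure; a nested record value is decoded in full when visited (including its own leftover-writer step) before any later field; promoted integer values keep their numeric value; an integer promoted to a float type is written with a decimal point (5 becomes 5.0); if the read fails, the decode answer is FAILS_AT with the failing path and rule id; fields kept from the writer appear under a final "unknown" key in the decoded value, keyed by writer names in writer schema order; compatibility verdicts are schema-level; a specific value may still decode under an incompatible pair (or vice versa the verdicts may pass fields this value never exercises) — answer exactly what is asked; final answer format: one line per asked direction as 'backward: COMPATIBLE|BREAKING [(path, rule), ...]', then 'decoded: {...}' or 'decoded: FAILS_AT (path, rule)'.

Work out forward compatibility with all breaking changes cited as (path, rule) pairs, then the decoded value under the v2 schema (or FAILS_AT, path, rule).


forward: COMPATIBLE []; decoded: {"channel": "NEW", "age": null, "codes": ["beta"], "contact": {"retries": null, "factor": 0.0, "height": 3.75, "street": "delta"}, "id": 0, "price": null, "unknown": {"price": 3.75}}

each type pair in User: writer, then reader
forward analysis of User with v1 as reader and v2 as writer:
  channel <- channel (Channel -> Channel, writer required)
  codes <- codes (list<string> -> list<string>, writer required)
  contact <- contact (Address -> Address, writer required)
  seq <- id (int64 -> int64, writer optional)
  no writer field matches reader price
  writer age: unknown to reader
  writer price: unknown to reader
  contact.retries <- contact.retries (int64 -> int64, writer optional)
  contact.factor <- contact.factor (float32 -> float32, writer required)
  contact.height <- contact.height (float32 -> float32, writer required)
  contact.street <- contact.street (string -> string, writer required)
  => no violations; forward on User: COMPATIBLE
decode (reader v2):
  channel := "NEW"
  age := null (absent, optional -> null)
  codes := ["beta"]
  contact.retries := null (absent, optional -> null)
  contact.factor := 0.0
  contact.height := 3.75
  contact.street := "delta"
  id := 0 (from writer seq)
  price := null (absent, optional -> null)
  writer price: kept under "unknown"
  => decoded: {"channel": "NEW", "age": null, "codes": ["beta"], "contact": {"retries": null, "factor": 0.0, "height": 3.75, "street": "delta"}, "id": 0, "price": null, "unknown": {"price": 3.75}}


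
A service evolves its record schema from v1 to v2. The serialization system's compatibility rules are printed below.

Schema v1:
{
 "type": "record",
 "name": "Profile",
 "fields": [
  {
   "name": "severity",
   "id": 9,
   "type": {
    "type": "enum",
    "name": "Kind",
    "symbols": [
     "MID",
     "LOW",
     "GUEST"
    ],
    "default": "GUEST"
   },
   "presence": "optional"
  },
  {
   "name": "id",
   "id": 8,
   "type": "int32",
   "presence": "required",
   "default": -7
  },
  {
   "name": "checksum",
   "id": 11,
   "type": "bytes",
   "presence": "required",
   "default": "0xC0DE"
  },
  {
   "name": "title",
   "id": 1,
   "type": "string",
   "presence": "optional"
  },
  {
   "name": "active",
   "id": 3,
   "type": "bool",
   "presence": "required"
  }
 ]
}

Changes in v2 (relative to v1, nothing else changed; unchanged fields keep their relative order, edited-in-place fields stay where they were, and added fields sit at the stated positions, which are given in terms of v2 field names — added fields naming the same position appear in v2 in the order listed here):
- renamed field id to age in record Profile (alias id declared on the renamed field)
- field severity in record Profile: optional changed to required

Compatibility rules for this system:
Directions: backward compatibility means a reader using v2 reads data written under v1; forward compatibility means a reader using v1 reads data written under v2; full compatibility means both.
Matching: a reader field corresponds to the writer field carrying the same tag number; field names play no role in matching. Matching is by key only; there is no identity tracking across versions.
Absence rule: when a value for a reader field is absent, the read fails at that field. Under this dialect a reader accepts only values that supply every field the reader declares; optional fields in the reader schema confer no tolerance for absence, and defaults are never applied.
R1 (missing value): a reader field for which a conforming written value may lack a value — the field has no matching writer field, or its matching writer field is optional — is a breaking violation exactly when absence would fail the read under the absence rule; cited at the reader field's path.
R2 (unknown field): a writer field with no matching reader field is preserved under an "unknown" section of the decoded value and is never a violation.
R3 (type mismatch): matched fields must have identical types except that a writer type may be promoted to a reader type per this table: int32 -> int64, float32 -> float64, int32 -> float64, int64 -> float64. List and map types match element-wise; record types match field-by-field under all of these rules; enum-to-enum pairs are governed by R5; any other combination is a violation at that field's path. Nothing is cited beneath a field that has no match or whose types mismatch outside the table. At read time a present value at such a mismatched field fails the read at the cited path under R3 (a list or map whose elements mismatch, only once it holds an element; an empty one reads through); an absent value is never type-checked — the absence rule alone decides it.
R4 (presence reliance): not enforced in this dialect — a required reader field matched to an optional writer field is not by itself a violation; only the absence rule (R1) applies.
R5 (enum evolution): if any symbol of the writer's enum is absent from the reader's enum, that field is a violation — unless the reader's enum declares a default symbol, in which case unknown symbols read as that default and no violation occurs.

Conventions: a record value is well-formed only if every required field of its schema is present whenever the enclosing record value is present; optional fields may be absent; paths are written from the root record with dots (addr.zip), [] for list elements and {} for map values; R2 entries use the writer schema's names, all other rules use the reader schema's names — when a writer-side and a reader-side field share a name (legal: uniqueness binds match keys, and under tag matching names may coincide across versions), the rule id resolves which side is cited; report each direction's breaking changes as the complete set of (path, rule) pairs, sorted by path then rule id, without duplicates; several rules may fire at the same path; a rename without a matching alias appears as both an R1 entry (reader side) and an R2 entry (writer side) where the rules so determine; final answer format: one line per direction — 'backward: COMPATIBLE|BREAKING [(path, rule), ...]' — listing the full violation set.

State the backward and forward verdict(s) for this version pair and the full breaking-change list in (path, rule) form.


backward: BREAKING [(severity, R1), (title, R1)]; forward: BREAKING [(title, R1)]

the writer's type comes first in each Profile pair
backward on Profile — v2 reading data written by v1:
  writer optional, Kind -> Kind: reader severity maps from writer severity
  writer required, int32 -> int32: reader age maps from writer id
  writer required, bytes -> bytes: reader checksum maps from writer checksum
  writer optional, string -> string: reader title maps from writer title
  writer required, bool -> bool: reader active maps from writer active
  R1 fires at severity
  R1 fires at title
  => backward: BREAKING (2)
forward on Profile — v1 reading data written by v2:
  writer required, Kind -> Kind: reader severity maps from writer severity
  writer required, int32 -> int32: reader id maps from writer age
  writer required, bytes -> bytes: reader checksum maps from writer checksum
  writer optional, string -> string: reader title maps from writer title
  writer required, bool -> bool: reader active maps from writer active
  R1 fires at title
  => forward: BREAKING (1)


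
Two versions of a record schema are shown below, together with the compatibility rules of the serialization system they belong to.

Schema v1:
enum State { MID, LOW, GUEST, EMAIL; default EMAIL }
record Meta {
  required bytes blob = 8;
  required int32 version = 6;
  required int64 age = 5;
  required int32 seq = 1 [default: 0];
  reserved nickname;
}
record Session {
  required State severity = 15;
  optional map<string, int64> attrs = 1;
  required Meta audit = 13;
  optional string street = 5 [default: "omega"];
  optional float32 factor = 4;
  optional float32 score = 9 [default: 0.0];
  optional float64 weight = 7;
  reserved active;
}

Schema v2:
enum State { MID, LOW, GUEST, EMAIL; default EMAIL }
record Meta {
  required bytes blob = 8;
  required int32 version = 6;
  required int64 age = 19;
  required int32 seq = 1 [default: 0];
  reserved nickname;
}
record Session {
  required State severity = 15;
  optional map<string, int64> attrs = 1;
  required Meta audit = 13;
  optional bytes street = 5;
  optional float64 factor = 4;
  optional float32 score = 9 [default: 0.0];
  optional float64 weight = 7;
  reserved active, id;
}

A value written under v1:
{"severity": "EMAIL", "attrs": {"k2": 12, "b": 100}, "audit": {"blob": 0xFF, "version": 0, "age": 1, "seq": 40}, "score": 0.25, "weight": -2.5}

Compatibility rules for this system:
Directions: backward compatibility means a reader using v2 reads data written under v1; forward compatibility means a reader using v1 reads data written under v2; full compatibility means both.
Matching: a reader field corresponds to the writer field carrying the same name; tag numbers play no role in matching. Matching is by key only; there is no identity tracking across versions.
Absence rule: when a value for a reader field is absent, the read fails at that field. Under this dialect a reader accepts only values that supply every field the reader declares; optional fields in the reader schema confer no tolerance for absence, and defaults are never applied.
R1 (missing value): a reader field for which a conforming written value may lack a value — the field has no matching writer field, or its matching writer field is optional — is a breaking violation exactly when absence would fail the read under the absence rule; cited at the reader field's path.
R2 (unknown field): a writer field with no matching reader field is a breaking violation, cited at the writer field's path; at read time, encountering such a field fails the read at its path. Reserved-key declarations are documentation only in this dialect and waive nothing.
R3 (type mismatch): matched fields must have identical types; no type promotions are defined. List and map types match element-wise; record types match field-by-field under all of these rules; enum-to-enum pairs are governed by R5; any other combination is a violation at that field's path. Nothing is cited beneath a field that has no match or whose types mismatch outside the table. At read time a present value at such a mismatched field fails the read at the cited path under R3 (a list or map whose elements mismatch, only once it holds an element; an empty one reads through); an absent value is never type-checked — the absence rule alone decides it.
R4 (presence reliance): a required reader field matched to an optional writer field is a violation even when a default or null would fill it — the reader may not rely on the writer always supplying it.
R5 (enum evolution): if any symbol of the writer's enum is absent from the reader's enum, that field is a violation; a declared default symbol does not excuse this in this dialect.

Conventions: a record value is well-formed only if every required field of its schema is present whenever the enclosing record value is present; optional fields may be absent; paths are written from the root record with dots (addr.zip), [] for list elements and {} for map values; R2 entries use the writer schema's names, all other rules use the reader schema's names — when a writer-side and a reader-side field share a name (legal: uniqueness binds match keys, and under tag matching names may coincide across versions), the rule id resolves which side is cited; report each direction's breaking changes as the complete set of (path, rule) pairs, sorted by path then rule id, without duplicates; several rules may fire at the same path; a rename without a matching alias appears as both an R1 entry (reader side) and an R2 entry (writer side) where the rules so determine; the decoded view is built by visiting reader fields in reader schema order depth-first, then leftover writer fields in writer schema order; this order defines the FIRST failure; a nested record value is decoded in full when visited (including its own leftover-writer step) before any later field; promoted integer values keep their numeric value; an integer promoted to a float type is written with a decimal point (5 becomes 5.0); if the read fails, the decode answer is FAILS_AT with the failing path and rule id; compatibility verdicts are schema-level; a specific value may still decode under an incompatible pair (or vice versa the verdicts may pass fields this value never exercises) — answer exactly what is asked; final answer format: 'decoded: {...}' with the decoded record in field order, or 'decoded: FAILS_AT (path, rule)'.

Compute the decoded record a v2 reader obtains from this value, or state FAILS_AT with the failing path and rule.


decoded: FAILS_AT (street, R1)

in Session below, arrows point writer -> reader
decoding the Session value with the v2 reader:
  severity := "EMAIL"
  attrs := {"k2": 12, "b": 100}
  audit.blob := 0xFF
  audit.version := 0
  audit.age := 1
  audit.seq := 40
  read fails at street under R1 (no fill)
  => FAILS_AT (street, R1)
the rest of the Session diff is inert for this question:
  field age in record Meta: tag 5 changed to 19 -> triggers nothing under the printed rules; the Session answer is the same either way
  field factor in record Session: type float32 changed to float64 -> matters for Session compatibility verdicts, not for this value's decode


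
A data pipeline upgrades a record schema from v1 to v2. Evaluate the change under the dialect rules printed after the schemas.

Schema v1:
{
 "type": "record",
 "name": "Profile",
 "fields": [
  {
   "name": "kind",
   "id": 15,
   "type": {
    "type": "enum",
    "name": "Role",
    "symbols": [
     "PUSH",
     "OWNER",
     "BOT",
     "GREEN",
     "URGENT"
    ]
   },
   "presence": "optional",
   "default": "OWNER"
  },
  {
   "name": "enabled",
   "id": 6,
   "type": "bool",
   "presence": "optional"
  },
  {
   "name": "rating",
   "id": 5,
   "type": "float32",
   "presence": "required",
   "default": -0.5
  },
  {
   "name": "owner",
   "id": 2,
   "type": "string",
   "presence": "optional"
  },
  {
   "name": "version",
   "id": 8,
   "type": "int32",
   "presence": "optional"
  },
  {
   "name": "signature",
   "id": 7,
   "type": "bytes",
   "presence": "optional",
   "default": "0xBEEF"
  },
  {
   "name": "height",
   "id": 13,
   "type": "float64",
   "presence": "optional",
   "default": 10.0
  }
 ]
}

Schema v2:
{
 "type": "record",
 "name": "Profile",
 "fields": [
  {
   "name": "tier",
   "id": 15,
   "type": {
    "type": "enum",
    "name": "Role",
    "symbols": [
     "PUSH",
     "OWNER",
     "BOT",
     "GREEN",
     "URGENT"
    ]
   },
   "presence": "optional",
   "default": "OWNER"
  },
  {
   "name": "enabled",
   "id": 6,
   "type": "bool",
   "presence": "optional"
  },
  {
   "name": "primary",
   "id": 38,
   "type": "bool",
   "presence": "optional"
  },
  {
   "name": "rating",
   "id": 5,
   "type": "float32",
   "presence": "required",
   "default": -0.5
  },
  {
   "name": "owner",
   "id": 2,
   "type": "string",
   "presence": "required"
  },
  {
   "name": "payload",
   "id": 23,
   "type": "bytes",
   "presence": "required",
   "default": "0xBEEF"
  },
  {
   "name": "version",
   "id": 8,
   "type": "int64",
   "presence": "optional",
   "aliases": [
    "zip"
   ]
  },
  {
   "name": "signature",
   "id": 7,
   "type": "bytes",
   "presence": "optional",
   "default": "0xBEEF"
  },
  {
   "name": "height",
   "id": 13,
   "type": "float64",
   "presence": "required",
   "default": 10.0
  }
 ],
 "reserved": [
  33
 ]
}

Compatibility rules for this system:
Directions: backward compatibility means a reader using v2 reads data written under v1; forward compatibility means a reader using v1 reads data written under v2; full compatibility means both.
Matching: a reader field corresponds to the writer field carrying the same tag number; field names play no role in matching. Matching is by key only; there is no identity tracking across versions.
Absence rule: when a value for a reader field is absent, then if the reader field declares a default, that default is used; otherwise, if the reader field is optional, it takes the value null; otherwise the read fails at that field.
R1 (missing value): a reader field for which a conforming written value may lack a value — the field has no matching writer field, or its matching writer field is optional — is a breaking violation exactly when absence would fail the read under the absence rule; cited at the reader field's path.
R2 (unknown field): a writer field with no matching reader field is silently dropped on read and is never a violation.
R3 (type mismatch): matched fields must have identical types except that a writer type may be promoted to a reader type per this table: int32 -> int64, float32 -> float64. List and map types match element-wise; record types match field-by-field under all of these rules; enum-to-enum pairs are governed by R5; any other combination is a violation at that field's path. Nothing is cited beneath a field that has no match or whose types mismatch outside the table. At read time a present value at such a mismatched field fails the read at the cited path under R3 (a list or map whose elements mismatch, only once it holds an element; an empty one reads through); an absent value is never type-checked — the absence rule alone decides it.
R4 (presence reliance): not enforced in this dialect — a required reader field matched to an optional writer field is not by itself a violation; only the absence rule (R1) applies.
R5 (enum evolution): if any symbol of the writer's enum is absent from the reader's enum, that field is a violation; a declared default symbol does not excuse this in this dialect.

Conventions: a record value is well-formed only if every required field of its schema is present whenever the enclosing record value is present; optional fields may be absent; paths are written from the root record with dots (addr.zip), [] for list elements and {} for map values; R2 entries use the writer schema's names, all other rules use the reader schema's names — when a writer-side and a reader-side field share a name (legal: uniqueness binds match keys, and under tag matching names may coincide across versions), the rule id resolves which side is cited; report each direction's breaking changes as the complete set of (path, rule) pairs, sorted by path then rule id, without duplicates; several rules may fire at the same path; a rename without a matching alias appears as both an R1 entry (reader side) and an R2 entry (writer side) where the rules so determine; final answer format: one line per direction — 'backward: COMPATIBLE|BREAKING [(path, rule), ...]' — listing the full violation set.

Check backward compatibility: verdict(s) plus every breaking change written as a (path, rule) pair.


backward: BREAKING [(owner, R1)]

in Profile below, arrows point writer -> reader
backward on Profile — v2 reading data written by v1:
  Role -> Role, writer optional: tier aligns to kind
  bool -> bool, writer optional: enabled aligns to enabled
  primary: no writer match
  float32 -> float32, writer required: rating aligns to rating
  string -> string, writer optional: owner aligns to owner
  payload: no writer match
  int32 -> int64, writer optional: version aligns to version
  bytes -> bytes, writer optional: signature aligns to signature
  float64 -> float64, writer optional: height aligns to height
  rule R1 violated at owner
  => 1 violation(s): backward is BREAKING for Profile
diffs on Profile not affecting the asked answer:
  added field payload to record Profile: required bytes, tag 23, default 0xBEEF (in v2 it sits immediately before version) -> no rule fires on it in Profile's dialect; the asked verdict holds
  added field primary to record Profile: optional bool, tag 38 (in v2 it sits immediately before rating) -> no rule fires on it in Profile's dialect; the asked verdict holds
  field height in record Profile: optional changed to required -> no rule fires on it in Profile's dialect; the asked verdict holds
  field version in record Profile: type int32 changed to int64 -> its effect on Profile is confined to the forward direction, not asked
  renamed field kind to tier in record Profile -> no rule fires on it in Profile's dialect; the asked verdict holds


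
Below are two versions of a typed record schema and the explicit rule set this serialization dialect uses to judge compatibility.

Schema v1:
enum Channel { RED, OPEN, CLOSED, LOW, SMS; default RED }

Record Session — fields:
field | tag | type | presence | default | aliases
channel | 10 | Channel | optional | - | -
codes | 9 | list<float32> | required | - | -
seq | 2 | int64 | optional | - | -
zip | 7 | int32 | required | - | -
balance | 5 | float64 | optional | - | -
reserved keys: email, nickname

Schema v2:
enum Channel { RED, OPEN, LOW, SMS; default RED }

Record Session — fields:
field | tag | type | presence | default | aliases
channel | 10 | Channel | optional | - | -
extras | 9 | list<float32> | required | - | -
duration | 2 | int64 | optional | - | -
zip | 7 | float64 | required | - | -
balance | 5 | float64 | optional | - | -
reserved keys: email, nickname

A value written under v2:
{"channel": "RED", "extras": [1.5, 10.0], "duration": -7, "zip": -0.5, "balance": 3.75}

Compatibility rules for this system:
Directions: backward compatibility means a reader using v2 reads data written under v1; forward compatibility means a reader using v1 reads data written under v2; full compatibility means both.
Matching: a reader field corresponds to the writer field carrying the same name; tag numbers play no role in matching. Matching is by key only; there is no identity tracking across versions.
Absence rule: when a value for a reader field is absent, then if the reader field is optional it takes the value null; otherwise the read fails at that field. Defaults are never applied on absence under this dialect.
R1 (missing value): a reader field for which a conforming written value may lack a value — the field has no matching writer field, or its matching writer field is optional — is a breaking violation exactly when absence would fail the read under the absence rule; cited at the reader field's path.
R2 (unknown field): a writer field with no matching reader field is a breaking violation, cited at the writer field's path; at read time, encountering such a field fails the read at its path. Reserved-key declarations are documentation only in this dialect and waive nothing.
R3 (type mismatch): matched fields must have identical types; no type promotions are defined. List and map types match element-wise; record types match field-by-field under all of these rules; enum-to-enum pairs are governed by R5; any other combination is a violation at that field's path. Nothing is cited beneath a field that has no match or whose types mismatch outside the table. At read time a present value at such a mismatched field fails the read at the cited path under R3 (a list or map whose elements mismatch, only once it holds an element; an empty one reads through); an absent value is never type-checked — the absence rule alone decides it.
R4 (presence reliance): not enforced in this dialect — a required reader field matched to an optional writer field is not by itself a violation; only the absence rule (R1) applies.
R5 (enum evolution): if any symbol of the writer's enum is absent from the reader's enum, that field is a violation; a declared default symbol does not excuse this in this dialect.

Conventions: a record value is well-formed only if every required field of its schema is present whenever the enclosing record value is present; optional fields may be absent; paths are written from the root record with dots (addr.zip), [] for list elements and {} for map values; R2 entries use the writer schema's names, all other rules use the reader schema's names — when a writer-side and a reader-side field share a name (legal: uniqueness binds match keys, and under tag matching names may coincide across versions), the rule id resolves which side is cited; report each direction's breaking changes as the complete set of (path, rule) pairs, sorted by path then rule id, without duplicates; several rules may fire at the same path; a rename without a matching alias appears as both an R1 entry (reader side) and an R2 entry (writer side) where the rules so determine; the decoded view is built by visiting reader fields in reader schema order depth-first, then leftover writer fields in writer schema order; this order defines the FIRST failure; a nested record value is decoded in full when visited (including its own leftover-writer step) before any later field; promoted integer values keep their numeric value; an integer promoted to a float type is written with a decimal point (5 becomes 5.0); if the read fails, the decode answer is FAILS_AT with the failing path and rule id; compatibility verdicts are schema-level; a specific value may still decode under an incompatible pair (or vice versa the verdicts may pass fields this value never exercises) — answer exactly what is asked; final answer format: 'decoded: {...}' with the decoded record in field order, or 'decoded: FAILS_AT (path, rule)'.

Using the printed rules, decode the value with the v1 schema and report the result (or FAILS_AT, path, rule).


decoded: FAILS_AT (codes, R1)

each type pair in Session: writer, then reader
decoding the Session value with the v1 reader:
  channel := "RED"
  read fails at codes under R1 (no fill)
  => FAILS_AT (codes, R1)
remaining Session differences; none change what is asked:
  renamed field seq to duration in record Session -> changes Session's schema-level verdicts only — the decode of this value is the same
  enum Channel (field channel in record Session): symbol CLOSED removed -> changes Session's schema-level verdicts only — the decode of this value is the same
  field zip in record Session: type int32 changed to float64 -> changes Session's schema-level verdicts only — the decode of this value is the same


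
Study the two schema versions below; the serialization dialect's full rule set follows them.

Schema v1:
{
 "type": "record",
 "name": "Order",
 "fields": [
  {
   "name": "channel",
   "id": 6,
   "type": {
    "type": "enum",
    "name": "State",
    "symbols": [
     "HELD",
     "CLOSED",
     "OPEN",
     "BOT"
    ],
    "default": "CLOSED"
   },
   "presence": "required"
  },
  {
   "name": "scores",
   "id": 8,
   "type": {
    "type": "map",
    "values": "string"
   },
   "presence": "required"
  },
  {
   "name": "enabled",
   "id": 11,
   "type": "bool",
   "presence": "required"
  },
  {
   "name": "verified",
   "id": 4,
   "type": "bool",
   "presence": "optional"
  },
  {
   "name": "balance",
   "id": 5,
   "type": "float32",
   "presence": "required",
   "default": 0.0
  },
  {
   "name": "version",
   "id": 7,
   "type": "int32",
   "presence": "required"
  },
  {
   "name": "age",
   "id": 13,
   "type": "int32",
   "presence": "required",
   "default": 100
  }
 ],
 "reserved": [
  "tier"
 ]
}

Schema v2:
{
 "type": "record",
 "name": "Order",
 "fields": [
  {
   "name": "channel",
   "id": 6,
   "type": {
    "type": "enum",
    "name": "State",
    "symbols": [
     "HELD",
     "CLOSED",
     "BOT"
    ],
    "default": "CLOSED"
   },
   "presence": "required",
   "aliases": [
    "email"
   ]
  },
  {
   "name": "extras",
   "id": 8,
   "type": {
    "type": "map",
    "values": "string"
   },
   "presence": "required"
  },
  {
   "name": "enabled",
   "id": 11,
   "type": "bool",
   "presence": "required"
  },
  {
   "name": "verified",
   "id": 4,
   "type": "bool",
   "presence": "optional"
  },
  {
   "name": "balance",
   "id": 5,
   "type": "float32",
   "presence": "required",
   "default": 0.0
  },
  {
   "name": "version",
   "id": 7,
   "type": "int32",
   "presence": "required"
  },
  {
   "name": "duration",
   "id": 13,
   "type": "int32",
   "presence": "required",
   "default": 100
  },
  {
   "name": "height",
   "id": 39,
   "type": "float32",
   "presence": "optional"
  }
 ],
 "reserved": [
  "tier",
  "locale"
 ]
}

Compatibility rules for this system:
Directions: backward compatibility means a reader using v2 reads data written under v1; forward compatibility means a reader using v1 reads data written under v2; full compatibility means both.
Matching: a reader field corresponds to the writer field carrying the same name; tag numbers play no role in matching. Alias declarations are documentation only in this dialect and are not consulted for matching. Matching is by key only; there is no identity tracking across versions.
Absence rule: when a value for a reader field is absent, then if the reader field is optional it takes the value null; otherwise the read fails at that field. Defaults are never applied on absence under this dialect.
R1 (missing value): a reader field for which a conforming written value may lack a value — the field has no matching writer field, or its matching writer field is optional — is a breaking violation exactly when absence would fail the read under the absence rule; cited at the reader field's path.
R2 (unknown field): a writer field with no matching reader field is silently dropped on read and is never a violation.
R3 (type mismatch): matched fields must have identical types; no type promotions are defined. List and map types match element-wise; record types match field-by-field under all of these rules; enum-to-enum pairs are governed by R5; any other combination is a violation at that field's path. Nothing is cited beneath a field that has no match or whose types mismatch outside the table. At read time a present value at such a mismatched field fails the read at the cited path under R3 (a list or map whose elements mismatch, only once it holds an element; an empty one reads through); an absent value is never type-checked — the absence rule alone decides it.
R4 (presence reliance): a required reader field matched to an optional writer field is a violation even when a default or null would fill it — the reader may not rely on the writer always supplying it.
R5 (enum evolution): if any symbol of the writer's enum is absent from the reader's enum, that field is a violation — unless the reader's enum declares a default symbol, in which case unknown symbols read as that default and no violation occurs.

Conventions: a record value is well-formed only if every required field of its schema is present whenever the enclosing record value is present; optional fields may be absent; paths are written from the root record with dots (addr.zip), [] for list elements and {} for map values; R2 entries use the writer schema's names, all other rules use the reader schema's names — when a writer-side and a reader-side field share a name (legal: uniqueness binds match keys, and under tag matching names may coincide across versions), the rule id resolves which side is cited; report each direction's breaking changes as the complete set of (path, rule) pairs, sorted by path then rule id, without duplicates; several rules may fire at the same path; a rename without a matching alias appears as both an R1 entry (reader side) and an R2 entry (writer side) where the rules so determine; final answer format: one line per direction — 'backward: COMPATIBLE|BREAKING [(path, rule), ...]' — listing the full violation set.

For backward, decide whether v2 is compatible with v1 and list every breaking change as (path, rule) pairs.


in Order below, arrows point writer -> reader
backward on Order — v2 reading data written by v1:
  writer required, State -> State: reader channel maps from writer channel
  no writer field matches reader extras
  writer required, bool -> bool: reader enabled maps from writer enabled
  writer optional, bool -> bool: reader verified maps from writer verified
  writer required, float32 -> float32: reader balance maps from writer balance
  writer required, int32 -> int32: reader version maps from writer version
  no writer field matches reader duration
  no writer field matches reader height
  writer scores: unknown to reader
  writer age: unknown to reader
  violation R1 at duration
  violation R1 at extras
  => backward: BREAKING (2)
the rest of the Order diff is inert for this question:
  enum State (field channel in record Order): symbol OPEN removed -> no rule fires on it in Order's dialect; the asked verdict holds
  added field height to record Order: optional float32, tag 39 (in v2 it sits last) -> no rule fires on it in Order's dialect; the asked verdict holds

backward: BREAKING [(duration, R1), (extras, R1)]


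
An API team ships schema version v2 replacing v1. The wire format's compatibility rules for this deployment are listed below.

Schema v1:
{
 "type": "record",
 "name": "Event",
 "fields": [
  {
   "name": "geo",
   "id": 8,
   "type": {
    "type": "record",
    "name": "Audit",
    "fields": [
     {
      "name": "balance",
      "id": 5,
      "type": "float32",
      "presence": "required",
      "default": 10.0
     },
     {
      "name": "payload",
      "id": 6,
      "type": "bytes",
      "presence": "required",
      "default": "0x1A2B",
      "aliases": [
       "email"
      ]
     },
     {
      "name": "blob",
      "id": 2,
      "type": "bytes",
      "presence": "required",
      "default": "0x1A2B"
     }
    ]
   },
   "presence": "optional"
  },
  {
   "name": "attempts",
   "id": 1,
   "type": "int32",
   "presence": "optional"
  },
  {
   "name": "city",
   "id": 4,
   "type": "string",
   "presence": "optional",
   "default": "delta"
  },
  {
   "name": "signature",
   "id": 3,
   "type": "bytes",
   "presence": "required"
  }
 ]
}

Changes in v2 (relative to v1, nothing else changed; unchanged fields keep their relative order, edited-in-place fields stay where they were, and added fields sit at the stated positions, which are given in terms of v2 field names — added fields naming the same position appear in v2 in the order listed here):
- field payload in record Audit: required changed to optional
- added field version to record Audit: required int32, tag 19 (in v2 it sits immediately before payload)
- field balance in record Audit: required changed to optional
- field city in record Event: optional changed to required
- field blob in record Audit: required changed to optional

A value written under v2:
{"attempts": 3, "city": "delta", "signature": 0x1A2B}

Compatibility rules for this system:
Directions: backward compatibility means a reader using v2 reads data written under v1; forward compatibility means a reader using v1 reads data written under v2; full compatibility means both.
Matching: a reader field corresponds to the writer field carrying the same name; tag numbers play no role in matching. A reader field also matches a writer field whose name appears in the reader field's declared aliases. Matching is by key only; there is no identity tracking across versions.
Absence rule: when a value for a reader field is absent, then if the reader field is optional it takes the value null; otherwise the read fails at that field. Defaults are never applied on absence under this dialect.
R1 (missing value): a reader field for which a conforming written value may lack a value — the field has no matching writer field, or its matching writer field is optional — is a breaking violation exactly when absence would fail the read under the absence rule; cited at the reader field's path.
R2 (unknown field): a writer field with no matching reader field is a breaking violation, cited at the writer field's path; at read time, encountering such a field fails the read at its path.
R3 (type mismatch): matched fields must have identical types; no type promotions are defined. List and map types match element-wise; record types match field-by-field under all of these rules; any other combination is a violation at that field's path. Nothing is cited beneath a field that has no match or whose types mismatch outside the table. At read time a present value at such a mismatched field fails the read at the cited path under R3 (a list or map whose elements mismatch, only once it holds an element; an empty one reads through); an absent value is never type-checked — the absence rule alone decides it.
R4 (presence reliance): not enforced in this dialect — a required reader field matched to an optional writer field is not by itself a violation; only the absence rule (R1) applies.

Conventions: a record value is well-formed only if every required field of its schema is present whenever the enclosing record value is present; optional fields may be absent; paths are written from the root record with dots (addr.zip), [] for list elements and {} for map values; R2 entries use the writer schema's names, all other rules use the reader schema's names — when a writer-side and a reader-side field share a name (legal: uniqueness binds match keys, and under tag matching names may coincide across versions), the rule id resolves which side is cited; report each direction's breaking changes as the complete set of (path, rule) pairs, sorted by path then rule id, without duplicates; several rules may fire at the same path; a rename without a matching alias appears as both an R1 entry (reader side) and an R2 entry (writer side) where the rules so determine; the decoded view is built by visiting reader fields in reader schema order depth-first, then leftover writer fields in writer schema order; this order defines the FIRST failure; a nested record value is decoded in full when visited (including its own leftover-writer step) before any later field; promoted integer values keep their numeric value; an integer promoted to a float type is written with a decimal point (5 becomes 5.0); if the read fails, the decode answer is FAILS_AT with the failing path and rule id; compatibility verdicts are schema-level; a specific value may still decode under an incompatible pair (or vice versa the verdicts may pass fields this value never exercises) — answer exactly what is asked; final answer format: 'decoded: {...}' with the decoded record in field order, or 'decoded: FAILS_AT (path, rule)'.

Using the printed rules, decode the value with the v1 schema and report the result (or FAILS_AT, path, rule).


the writer's type comes first in each Event pair
decode walk for Event under reader schema v1:
  geo := null (absent, optional -> null)
  attempts := 3
  city := "delta"
  signature := 0x1A2B
  => decoded: {"geo": null, "attempts": 3, "city": "delta", "signature": 0x1A2B}
checking off the Event differences that do not matter here:
  field payload in record Audit: required changed to optional -> matters for Event compatibility verdicts, not for this value's decode
  added field version to record Audit: required int32, tag 19 (in v2 it sits immediately before payload) -> matters for Event compatibility verdicts, not for this value's decode
  field balance in record Audit: required changed to optional -> matters for Event compatibility verdicts, not for this value's decode
  field city in record Event: optional changed to required -> matters for Event compatibility verdicts, not for this value's decode
  field blob in record Audit: required changed to optional -> matters for Event compatibility verdicts, not for this value's decode

decoded: {"geo": null, "attempts": 3, "city": "delta", "signature": 0x1A2B}
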